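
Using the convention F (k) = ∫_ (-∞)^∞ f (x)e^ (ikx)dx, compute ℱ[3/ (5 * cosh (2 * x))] 3 * pi/ (10 * cosh (pi * k/4))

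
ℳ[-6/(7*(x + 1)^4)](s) pi*(s - 3)*(s - 2)*(s - 1)/(7*sin(pi*s))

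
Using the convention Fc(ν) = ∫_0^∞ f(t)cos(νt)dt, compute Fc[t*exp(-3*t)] (9 - ν^2)/(ν^2 + 9)^2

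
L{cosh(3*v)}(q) q/(q^2 - 9)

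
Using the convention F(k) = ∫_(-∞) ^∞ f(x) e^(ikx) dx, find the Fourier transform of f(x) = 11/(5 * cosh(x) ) 11 * pi/(5 * cosh(pi * k/2) ) 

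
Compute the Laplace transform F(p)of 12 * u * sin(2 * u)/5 48 * p/(5 * (p^2 + 4)^2)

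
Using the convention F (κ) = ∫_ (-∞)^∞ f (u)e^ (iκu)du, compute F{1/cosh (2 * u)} pi/ (2 * cosh (pi * κ/4))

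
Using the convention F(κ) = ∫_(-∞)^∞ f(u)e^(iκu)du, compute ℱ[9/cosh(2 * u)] 9 * pi/(2 * cosh(pi * κ/4))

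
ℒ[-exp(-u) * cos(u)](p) (-p - 1)/((p + 1)^2 + 1)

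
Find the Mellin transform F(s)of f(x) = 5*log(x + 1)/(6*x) -5*pi*csc(pi*s)/(6*s - 6)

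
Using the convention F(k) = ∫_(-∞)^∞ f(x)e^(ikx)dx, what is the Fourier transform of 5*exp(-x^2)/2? 5*sqrt(pi)*exp(-k^2/4)/2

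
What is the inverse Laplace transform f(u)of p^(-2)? u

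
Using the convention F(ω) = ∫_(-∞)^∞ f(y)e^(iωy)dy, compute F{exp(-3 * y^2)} sqrt(3) * sqrt(pi) * exp(-ω^2/12)/3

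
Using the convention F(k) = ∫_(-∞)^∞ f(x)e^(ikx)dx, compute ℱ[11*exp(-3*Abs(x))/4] 33/(2*(k^2 + 9))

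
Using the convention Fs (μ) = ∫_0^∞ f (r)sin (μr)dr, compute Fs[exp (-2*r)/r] atan (μ/2)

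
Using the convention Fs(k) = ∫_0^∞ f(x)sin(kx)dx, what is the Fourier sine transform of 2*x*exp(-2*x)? 8*k/(k^2 + 4)^2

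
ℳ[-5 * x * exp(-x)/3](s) -5 * gamma(s + 1)/3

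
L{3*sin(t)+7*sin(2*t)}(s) 14/(s^2+4)+3/(s^2+1)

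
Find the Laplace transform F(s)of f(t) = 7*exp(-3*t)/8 7/(8*(s + 3))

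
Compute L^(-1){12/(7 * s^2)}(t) 12 * t/7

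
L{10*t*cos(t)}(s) 10*(s^2-1)/(s^2 + 1)^2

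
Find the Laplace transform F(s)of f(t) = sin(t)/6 1/(6 * (s^2 + 1))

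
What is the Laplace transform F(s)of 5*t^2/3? 10/(3*s^3)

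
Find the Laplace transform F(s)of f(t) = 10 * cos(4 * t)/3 10 * s/(3 * (s^2 + 16))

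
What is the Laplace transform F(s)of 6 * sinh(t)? 6/(s^2 - 1)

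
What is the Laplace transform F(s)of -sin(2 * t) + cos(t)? s/(s^2 + 1) - 2/(s^2 + 4)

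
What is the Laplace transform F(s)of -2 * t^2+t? s^(-2) - 4/s^3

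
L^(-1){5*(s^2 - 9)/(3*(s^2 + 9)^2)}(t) 5*t*cos(3*t)/3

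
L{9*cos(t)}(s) 9*s/(s^2 + 1)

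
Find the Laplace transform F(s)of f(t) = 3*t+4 4/s+3/s^2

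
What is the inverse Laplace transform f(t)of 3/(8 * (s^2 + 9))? sin(3 * t)/8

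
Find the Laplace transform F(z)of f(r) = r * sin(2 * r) 4 * z/(z^2+4)^2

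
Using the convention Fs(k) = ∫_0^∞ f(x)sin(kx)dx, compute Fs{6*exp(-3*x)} 6*k/(k^2 + 9)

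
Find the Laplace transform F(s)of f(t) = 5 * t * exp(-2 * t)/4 5/(4 * (s + 2)^2)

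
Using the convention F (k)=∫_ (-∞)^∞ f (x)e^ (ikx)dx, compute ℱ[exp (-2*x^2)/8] sqrt (2)*sqrt (pi)*exp (-k^2/8)/16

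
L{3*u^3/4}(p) 9/(2*p^4)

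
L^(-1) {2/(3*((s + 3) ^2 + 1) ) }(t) 2*exp(-3*t)*sin(t) /3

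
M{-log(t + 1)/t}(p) pi*csc(pi*p)/(p - 1)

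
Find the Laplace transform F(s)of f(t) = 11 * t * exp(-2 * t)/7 11/(7 * (s + 2)^2)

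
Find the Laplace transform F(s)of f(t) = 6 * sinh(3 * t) 18/(s^2-9)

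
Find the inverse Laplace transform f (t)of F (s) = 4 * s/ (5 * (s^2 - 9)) 4 * cosh (3 * t)/5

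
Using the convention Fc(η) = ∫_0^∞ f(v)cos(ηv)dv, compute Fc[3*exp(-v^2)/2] 3*sqrt(pi)*exp(-η^2/4)/4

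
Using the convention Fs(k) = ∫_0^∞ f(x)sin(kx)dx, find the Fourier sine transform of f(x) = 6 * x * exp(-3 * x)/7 36 * k/(7 * (k^2 + 9)^2)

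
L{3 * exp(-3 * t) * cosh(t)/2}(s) 3 * (s + 3)/(2 * ((s + 3)^2 - 1))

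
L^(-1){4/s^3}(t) 2 * t^2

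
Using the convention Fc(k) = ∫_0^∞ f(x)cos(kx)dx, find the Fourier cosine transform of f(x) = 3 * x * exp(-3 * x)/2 3 * (9 - k^2)/(2 * (k^2 + 9)^2)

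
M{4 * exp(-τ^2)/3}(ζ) 2 * gamma(ζ/2)/3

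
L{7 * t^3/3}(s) 14/s^4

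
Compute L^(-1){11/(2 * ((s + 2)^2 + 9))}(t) 11 * exp(-2 * t) * sin(3 * t)/6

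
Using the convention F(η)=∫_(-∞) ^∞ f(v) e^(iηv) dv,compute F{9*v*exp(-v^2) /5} 9*I*sqrt(pi)*η*exp(-η^2/4) /10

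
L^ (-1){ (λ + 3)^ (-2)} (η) η*exp (-3*η)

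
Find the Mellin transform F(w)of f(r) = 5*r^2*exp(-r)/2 5*gamma(w + 2)/2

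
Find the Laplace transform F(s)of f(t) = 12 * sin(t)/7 12/(7 * (s^2 + 1))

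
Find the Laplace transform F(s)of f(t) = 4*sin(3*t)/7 12/(7*(s^2 + 9))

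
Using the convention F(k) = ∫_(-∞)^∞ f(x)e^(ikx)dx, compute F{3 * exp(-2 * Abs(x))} 12/(k^2 + 4)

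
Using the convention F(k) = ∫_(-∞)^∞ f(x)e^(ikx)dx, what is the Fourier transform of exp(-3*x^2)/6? sqrt(3)*sqrt(pi)*exp(-k^2/12)/18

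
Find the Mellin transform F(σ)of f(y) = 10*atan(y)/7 -5*pi*sec(pi*σ/2)/(7*σ)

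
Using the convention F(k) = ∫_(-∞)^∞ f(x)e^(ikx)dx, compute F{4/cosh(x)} 4*pi/cosh(pi*k/2)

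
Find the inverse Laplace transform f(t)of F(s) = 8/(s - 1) 8 * exp(t)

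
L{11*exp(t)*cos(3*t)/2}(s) 11*(s - 1)/(2*((s - 1)^2 + 9))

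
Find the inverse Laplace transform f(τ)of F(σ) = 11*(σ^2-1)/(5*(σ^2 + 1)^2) 11*τ*cos(τ)/5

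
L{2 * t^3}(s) 12/s^4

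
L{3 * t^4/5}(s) 72/(5 * s^5)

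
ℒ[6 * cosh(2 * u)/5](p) 6 * p/(5 * (p^2 - 4))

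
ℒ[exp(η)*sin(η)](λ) 1/((λ - 1)^2 + 1)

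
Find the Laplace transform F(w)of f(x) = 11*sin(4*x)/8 11/(2*(w^2 + 16))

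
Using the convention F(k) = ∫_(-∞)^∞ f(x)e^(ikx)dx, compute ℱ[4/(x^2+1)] 4*pi*exp(-Abs(k))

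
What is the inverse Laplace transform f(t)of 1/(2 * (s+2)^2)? t * exp(-2 * t)/2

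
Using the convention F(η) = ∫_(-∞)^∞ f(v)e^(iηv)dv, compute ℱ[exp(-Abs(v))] 2/(η^2 + 1)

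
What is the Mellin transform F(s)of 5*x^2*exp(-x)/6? 5*gamma(s + 2)/6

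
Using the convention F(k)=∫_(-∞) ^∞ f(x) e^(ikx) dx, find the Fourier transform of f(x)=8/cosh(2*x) 4*pi/cosh(pi*k/4) 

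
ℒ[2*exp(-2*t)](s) 2/(s + 2) 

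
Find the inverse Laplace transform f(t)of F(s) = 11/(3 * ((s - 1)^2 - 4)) 11 * exp(t) * sinh(2 * t)/6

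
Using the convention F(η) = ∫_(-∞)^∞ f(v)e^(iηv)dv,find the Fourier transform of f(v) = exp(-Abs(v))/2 1/(η^2 + 1)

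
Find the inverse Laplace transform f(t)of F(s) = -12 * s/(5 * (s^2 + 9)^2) -2 * t * sin(3 * t)/5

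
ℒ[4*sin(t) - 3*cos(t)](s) 4/(s^2 + 1) - 3*s/(s^2 + 1)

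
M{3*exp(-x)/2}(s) 3*gamma(s)/2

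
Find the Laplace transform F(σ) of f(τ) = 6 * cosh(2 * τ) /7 6 * σ/(7 * (σ^2-4) ) 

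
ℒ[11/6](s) 11/(6*s)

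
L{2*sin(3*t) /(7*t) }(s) 2*atan(3/s) /7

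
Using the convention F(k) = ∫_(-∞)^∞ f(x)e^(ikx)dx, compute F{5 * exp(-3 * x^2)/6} 5 * sqrt(3) * sqrt(pi) * exp(-k^2/12)/18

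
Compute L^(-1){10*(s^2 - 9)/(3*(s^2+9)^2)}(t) 10*t*cos(3*t)/3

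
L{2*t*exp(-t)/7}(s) 2/(7*(s + 1)^2)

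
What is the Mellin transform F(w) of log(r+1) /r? -pi * csc(pi * w) /(w - 1) 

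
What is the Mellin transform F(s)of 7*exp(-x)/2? 7*gamma(s)/2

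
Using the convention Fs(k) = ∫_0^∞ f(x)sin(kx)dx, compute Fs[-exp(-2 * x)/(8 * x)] -atan(k/2)/8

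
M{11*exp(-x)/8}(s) 11*gamma(s)/8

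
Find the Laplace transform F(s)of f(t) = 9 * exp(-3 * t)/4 9/(4 * (s + 3))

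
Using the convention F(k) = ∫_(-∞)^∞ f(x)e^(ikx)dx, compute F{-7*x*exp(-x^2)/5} -7*I*sqrt(pi)*k*exp(-k^2/4)/10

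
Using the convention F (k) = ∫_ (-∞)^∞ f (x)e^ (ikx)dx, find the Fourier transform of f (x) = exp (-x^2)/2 sqrt (pi) * exp (-k^2/4)/2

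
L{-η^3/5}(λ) -6/(5*λ^4)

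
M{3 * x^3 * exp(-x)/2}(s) 3 * gamma(s + 3)/2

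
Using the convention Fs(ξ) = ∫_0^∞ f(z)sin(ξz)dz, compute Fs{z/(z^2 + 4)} pi*exp(-2*ξ)/2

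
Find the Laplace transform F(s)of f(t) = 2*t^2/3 4/(3*s^3)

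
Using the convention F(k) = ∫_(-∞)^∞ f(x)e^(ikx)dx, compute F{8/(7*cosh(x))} 8*pi/(7*cosh(pi*k/2))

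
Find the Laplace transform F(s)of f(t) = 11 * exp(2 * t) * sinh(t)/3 11/(3 * ((s - 2)^2 - 1))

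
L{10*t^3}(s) 60/s^4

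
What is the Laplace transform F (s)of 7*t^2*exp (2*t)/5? 14/ (5*(s - 2)^3)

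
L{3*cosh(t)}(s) 3*s/(s^2 - 1)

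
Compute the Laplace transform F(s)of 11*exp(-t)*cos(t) 11*(s+1)/((s+1)^2+1)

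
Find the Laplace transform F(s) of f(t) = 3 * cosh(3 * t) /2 3 * s/(2 * (s^2 - 9) ) 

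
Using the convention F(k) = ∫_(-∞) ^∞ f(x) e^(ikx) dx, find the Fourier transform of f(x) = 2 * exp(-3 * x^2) 2 * sqrt(3) * sqrt(pi) * exp(-k^2/12) /3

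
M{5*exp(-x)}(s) 5*gamma(s)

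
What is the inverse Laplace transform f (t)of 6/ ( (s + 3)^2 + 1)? 6*exp (-3*t)*sin (t)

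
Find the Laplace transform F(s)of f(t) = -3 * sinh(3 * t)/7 -9/(7 * s^2 - 63)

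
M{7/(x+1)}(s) 7*pi*csc(pi*s)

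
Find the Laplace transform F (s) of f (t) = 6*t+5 6/s^2+5/s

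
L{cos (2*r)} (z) z/ (z^2 + 4)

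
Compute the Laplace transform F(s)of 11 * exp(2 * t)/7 11/(7 * (s - 2))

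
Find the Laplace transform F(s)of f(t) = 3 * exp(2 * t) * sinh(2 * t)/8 3/(4 * s * (s - 4))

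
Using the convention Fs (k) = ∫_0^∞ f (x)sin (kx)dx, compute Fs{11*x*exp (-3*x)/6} 11*k/ (k^2+9)^2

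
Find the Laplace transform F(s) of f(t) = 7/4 7/(4*s) 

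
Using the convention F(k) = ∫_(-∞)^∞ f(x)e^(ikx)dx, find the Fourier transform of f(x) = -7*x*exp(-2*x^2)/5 -7*sqrt(2)*I*sqrt(pi)*k*exp(-k^2/8)/40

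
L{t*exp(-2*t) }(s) (s + 2) ^(-2) 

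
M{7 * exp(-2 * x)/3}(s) 7 * gamma(s)/(3 * 2^s)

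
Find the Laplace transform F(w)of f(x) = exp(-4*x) 1/(w + 4)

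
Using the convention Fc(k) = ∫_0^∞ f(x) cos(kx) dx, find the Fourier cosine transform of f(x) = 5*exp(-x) 5/(k^2 + 1) 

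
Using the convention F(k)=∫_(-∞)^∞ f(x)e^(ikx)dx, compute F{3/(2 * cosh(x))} 3 * pi/(2 * cosh(pi * k/2))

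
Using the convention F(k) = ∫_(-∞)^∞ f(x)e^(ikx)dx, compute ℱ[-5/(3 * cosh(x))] -5 * pi/(3 * cosh(pi * k/2))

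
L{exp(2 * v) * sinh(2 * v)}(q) 2/(q * (q - 4))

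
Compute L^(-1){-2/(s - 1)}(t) -2 * exp(t)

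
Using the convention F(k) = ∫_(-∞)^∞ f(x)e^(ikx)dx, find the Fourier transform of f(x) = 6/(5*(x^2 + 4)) 3*pi*exp(-2*Abs(k))/5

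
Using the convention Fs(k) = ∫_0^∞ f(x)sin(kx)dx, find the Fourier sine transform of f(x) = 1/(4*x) pi/8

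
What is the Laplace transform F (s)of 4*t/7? 4/ (7*s^2)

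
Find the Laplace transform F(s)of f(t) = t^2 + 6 6/s + 2/s^3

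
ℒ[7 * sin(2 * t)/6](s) 7/(3 * (s^2 + 4))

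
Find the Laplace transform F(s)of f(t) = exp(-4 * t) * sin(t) 1/((s + 4)^2 + 1)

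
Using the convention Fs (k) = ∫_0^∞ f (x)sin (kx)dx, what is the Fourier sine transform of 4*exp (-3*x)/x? 4*atan (k/3)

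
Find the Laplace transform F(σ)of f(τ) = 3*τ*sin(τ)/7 6*σ/(7*(σ^2 + 1)^2)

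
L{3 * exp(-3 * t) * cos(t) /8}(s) 3 * (s + 3) /(8 * ((s + 3) ^2 + 1) ) 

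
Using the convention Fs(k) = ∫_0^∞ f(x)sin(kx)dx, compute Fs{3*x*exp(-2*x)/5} 12*k/(5*(k^2+4)^2)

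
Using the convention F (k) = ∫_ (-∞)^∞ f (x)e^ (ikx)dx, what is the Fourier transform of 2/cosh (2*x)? pi/cosh (pi*k/4)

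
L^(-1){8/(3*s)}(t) 8/3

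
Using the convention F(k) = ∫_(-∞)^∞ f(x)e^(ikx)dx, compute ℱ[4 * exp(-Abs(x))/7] 8/(7 * (k^2 + 1))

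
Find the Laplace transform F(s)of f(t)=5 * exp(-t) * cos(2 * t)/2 5 * (s+1)/(2 * ((s+1)^2+4))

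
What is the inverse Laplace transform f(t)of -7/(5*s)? -7/5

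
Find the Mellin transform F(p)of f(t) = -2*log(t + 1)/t 2*pi*csc(pi*p)/(p - 1)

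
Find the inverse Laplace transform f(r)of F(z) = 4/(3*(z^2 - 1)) 4*sinh(r)/3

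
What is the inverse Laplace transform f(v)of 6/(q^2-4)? 3 * sinh(2 * v)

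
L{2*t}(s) 2/s^2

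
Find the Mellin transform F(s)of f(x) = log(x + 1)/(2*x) -pi*csc(pi*s)/(2*s - 2)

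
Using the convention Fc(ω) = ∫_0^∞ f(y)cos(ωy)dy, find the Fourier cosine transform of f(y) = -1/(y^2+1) -pi * exp(-ω)/2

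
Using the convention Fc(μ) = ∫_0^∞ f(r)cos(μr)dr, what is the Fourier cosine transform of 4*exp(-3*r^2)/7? 2*sqrt(3)*sqrt(pi)*exp(-μ^2/12)/21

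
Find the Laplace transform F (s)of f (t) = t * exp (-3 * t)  (s + 3)^ (-2)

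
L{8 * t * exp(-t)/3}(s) 8/(3 * (s + 1)^2)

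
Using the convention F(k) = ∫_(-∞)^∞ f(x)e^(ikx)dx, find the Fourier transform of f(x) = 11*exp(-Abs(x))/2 11/(k^2 + 1)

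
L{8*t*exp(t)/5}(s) 8/(5*(s - 1)^2)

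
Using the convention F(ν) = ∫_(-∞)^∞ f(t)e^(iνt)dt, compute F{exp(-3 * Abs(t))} 6/(ν^2 + 9)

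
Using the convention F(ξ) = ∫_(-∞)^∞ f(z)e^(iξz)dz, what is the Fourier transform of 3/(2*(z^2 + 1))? 3*pi*exp(-Abs(ξ))/2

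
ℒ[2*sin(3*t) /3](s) 2/(s^2+9) 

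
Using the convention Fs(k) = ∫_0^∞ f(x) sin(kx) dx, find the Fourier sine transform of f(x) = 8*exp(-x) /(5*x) 8*atan(k) /5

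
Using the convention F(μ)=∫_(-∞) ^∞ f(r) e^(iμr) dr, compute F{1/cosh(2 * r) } pi/(2 * cosh(pi * μ/4) ) 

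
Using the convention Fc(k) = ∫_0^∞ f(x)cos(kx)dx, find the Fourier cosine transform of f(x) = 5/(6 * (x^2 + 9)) 5 * pi * exp(-3 * k)/36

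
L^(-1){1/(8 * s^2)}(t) t/8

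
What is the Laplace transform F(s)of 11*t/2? 11/(2*s^2)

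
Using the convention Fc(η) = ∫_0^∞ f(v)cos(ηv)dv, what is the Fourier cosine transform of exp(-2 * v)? 2/(η^2+4)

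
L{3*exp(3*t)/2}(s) 3/(2*(s - 3))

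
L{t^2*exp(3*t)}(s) 2/(s - 3)^3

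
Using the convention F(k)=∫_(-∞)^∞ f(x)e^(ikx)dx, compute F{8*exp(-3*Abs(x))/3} 16/(k^2 + 9)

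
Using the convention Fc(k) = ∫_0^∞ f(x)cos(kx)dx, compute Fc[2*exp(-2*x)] 4/(k^2 + 4)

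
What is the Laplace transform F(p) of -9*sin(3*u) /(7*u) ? -9*atan(3/p) /7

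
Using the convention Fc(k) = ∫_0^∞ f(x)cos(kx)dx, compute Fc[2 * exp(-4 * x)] 8/(k^2 + 16)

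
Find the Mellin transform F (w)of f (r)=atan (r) -pi * sec (pi * w/2)/ (2 * w)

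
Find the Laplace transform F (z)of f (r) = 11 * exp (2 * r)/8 11/ (8 * (z - 2))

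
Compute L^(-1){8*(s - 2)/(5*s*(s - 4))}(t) 8*exp(2*t)*cosh(2*t)/5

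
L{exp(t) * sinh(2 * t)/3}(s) 2/(3 * ((s - 1)^2 - 4))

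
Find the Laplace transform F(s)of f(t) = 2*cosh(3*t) 2*s/(s^2 - 9)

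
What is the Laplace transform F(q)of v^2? 2/q^3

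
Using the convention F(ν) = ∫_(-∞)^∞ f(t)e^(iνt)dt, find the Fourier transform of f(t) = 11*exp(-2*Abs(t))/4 11/(ν^2+4)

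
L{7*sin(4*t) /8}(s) 7/(2*(s^2 + 16) ) 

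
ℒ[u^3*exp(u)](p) 6/(p - 1)^4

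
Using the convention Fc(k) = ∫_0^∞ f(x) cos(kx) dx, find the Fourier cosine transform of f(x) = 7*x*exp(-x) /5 7*(1 - k^2) /(5*(k^2 + 1) ^2) 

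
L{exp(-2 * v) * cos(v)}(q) (q + 2)/((q + 2)^2 + 1)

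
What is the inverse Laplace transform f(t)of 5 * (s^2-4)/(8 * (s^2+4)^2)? 5 * t * cos(2 * t)/8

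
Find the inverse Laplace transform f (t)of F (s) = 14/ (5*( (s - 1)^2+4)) 7*exp (t)*sin (2*t)/5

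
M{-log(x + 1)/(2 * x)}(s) pi * csc(pi * s)/(2 * (s - 1))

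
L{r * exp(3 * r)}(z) (z - 3)^(-2)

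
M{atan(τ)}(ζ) -pi * sec(pi * ζ/2)/(2 * ζ)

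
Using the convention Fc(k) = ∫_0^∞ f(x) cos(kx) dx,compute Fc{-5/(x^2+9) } -5 * pi * exp(-3 * k) /6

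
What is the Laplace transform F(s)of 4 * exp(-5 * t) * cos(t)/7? 4 * (s + 5)/(7 * ((s + 5)^2 + 1))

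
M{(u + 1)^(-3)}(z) pi * (z - 2) * (z - 1)/(2 * sin(pi * z))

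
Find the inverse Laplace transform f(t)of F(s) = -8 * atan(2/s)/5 -8 * sin(2 * t)/(5 * t)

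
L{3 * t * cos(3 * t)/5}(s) 3 * (s^2 - 9)/(5 * (s^2 + 9)^2)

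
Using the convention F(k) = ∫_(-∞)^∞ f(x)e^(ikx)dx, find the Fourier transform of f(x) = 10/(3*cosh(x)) 10*pi/(3*cosh(pi*k/2))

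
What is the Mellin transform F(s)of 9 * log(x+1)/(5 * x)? -9 * pi * csc(pi * s)/(5 * s - 5)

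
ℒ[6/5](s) 6/(5 * s)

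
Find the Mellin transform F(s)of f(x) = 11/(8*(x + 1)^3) 11*pi*(s - 2)*(s - 1)/(16*sin(pi*s))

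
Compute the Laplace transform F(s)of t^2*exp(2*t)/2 (s - 2)^(-3)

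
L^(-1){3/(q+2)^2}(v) 3 * v * exp(-2 * v)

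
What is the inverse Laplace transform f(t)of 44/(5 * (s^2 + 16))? 11 * sin(4 * t)/5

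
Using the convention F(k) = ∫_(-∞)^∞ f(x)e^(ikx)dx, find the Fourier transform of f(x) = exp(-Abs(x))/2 1/(k^2 + 1)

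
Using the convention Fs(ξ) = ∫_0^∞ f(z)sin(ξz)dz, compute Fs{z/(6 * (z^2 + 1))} pi * exp(-ξ)/12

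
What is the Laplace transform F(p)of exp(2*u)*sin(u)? 1/((p - 2)^2 + 1)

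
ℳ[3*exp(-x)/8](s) 3*gamma(s)/8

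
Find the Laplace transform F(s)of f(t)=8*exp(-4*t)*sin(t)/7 8/(7*((s+4)^2+1))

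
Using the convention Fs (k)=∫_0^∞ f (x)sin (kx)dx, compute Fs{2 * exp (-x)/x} 2 * atan (k)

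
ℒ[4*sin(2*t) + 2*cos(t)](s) 2*s/(s^2 + 1) + 8/(s^2 + 4)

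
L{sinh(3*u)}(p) 3/(p^2 - 9)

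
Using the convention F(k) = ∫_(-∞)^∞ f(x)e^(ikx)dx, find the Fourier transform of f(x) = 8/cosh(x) 8*pi/cosh(pi*k/2)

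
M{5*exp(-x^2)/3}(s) 5*gamma(s/2)/6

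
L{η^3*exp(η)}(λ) 6/(λ - 1)^4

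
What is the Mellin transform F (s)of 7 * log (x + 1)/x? -7 * pi * csc (pi * s)/ (s - 1)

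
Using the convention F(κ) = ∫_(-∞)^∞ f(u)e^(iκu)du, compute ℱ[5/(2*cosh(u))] 5*pi/(2*cosh(pi*κ/2))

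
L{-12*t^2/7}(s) -24/(7*s^3)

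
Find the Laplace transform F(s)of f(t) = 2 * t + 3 3/s + 2/s^2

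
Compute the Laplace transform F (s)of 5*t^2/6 5/ (3*s^3)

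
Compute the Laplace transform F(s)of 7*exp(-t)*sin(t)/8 7/(8*((s + 1)^2 + 1))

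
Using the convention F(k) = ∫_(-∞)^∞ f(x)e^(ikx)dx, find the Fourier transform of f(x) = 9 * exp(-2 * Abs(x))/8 9/(2 * (k^2 + 4))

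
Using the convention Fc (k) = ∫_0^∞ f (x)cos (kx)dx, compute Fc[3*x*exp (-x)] 3*(1 - k^2)/ (k^2+1)^2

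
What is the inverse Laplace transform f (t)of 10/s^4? 5*t^3/3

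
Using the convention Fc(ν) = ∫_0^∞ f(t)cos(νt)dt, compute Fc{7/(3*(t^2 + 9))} 7*pi*exp(-3*ν)/18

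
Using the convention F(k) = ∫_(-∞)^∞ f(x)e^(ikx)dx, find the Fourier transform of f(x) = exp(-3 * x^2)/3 sqrt(3) * sqrt(pi) * exp(-k^2/12)/9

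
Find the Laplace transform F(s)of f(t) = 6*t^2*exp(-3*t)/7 12/(7*(s + 3)^3)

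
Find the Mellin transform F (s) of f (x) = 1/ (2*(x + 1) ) pi*csc (pi*s) /2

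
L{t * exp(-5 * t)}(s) (s + 5)^(-2)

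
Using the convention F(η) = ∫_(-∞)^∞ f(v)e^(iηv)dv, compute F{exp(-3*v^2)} sqrt(3)*sqrt(pi)*exp(-η^2/12)/3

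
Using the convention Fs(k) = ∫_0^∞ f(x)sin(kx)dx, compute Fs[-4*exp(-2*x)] -4*k/(k^2 + 4)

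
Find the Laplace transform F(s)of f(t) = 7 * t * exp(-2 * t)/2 7/(2 * (s + 2)^2)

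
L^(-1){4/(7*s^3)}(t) 2*t^2/7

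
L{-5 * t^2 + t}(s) s^(-2) - 10/s^3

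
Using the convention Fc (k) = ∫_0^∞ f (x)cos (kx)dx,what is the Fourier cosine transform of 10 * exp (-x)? 10/ (k^2 + 1)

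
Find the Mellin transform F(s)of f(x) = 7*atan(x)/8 -7*pi*sec(pi*s/2)/(16*s)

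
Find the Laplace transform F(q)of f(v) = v q^(-2)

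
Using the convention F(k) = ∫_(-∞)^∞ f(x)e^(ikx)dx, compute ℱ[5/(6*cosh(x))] 5*pi/(6*cosh(pi*k/2))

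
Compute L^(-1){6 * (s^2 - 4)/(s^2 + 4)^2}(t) 6 * t * cos(2 * t)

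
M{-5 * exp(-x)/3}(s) -5 * gamma(s)/3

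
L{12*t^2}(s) 24/s^3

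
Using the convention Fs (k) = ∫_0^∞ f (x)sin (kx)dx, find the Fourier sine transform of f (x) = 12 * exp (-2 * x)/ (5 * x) 12 * atan (k/2)/5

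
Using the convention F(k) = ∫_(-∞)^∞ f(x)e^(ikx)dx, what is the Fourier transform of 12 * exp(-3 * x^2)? 4 * sqrt(3) * sqrt(pi) * exp(-k^2/12)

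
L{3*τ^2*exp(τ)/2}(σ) 3/(σ - 1)^3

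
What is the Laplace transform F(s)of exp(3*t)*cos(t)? (s - 3)/((s - 3)^2+1)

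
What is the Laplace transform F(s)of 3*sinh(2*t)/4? 3/(2*(s^2 - 4))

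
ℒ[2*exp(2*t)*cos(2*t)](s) 2*(s - 2)/((s - 2)^2 + 4)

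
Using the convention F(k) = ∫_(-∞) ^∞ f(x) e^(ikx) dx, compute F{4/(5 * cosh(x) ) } 4 * pi/(5 * cosh(pi * k/2) ) 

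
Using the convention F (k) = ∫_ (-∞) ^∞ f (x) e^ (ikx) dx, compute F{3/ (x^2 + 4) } 3*pi*exp (-2*Abs (k) ) /2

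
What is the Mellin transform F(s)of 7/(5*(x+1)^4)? 7*gamma(s)*gamma(4 - s)/30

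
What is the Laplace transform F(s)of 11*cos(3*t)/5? 11*s/(5*(s^2 + 9))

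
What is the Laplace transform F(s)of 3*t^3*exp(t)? 18/(s - 1)^4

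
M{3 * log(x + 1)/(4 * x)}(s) -3 * pi * csc(pi * s)/(4 * s - 4)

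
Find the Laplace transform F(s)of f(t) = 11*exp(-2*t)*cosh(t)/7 11*(s + 2)/(7*((s + 2)^2-1))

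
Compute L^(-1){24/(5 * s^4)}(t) 4 * t^3/5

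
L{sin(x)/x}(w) atan(1/w)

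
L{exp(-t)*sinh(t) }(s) 1/(s*(s + 2) ) 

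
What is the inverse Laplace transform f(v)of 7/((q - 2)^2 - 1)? 7*exp(2*v)*sinh(v)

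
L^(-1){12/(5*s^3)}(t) 6*t^2/5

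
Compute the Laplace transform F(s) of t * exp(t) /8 1/(8 * (s - 1) ^2) 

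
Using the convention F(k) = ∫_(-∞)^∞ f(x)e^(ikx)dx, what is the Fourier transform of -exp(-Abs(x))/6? -1/(3 * k^2 + 3)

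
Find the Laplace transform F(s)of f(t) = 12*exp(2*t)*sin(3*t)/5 36/(5*((s - 2)^2 + 9))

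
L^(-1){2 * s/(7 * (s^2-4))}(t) 2 * cosh(2 * t)/7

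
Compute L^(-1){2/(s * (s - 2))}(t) 2 * exp(t) * sinh(t)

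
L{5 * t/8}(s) 5/(8 * s^2)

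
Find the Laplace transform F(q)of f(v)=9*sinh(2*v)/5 18/(5*(q^2 - 4))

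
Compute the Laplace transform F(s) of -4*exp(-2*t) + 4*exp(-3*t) 4/(s + 3) - 4/(s + 2) 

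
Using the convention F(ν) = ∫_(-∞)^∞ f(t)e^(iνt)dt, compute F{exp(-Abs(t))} 2/(ν^2 + 1)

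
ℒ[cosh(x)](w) w/(w^2 - 1) 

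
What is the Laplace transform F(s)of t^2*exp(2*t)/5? 2/(5*(s - 2)^3)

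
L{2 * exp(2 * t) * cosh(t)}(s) 2 * (s - 2)/((s - 2)^2 - 1)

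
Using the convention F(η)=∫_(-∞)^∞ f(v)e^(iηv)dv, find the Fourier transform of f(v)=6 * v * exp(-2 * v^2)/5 3 * sqrt(2) * I * sqrt(pi) * η * exp(-η^2/8)/20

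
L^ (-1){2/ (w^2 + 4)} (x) sin (2 * x)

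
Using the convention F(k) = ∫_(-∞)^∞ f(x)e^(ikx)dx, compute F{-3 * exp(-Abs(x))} -6/(k^2+1)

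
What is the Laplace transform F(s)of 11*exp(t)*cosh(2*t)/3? 11*(s - 1)/(3*((s - 1)^2-4))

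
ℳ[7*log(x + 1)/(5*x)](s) -7*pi*csc(pi*s)/(5*s - 5)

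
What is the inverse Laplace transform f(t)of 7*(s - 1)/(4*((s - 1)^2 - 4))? 7*exp(t)*cosh(2*t)/4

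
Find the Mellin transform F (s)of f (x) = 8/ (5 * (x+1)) 8 * pi * csc (pi * s)/5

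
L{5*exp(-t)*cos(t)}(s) 5*(s + 1)/((s + 1)^2 + 1)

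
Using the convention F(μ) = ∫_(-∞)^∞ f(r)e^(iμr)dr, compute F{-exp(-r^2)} -sqrt(pi) * exp(-μ^2/4)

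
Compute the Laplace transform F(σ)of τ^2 2/σ^3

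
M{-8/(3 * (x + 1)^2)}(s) 8 * pi * (s - 1)/(3 * sin(pi * s))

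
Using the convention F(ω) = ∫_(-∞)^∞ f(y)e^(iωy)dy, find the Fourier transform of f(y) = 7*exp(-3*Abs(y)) 42/(ω^2 + 9)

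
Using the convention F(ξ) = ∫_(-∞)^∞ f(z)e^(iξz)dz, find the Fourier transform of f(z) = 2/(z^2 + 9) 2*pi*exp(-3*Abs(ξ))/3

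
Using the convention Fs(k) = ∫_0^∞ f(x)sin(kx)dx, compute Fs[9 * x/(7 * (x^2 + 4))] 9 * pi * exp(-2 * k)/14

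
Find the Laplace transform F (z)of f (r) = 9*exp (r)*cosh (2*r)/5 9*(z - 1)/ (5*( (z - 1)^2-4))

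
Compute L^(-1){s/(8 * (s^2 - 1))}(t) cosh(t)/8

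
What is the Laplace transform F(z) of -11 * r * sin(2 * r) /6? -22 * z/(3 * (z^2 + 4) ^2) 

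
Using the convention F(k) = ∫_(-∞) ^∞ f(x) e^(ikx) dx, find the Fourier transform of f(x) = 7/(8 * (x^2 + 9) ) 7 * pi * exp(-3 * Abs(k) ) /24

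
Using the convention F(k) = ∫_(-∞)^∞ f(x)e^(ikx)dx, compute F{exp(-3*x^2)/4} sqrt(3)*sqrt(pi)*exp(-k^2/12)/12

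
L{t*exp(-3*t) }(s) (s + 3) ^(-2) 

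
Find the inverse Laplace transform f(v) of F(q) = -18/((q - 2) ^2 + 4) -9 * exp(2 * v) * sin(2 * v) 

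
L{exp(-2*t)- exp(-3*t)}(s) 1/(s + 2)-1/(s + 3)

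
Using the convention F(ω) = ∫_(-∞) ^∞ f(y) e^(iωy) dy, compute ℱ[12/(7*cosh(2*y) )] 6*pi/(7*cosh(pi*ω/4) ) 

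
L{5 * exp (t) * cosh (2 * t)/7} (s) 5 * (s - 1)/ (7 * ( (s - 1)^2 - 4))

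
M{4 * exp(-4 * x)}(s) 2^(2 - 2 * s) * gamma(s)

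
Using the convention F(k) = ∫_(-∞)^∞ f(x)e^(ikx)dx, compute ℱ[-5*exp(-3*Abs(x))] -30/(k^2 + 9)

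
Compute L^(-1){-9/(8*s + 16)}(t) -9*exp(-2*t)/8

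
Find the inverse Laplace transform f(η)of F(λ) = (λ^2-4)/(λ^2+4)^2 η*cos(2*η)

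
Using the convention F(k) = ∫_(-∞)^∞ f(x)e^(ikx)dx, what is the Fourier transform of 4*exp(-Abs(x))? 8/(k^2 + 1)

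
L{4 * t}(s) 4/s^2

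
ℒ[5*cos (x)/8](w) 5*w/ (8*(w^2 + 1))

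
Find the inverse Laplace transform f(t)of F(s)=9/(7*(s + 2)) 9*exp(-2*t)/7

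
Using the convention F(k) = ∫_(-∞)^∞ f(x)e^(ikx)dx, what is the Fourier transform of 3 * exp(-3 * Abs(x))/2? 9/(k^2+9)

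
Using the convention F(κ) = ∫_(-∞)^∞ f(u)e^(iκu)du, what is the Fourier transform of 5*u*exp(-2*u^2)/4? 5*sqrt(2)*I*sqrt(pi)*κ*exp(-κ^2/8)/32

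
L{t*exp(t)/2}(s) 1/(2*(s - 1)^2)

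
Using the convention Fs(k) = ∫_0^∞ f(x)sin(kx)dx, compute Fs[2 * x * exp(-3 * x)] 12 * k/(k^2 + 9)^2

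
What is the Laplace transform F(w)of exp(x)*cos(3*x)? (w - 1)/((w - 1)^2 + 9)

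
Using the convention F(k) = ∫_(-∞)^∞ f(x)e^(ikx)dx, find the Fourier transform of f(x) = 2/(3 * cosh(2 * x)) pi/(3 * cosh(pi * k/4))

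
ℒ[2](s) 2/s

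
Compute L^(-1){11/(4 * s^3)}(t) 11 * t^2/8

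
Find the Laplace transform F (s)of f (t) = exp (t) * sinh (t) 1/ (s * (s - 2))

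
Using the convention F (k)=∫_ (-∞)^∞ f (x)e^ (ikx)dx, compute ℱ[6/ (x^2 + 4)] 3 * pi * exp (-2 * Abs (k))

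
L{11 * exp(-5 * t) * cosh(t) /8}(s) 11 * (s + 5) /(8 * ((s + 5) ^2-1) ) 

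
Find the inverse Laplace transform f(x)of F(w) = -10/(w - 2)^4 -5 * x^3 * exp(2 * x)/3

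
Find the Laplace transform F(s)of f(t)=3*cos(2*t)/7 3*s/(7*(s^2 + 4))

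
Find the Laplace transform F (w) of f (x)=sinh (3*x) 3/ (w^2-9) 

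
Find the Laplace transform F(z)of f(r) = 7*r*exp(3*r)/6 7/(6*(z - 3)^2)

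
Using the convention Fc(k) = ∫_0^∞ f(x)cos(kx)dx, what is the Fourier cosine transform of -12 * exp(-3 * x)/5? -36/(5 * k^2 + 45)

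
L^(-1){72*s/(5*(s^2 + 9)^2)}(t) 12*t*sin(3*t)/5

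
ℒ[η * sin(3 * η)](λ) 6 * λ/(λ^2+9)^2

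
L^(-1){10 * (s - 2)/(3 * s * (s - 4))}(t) 10 * exp(2 * t) * cosh(2 * t)/3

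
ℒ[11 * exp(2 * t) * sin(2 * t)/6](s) 11/(3 * ((s - 2)^2+4))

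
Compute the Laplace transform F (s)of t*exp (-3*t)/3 1/ (3*(s + 3)^2)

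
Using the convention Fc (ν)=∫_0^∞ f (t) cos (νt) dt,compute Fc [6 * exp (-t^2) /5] 3 * sqrt (pi) * exp (-ν^2/4) /5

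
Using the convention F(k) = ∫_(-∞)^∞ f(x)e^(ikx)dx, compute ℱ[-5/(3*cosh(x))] -5*pi/(3*cosh(pi*k/2))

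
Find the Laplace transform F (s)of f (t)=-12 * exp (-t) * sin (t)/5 -12/ (5 * (s+1)^2+5)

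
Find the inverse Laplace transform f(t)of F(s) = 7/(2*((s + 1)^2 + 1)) 7*exp(-t)*sin(t)/2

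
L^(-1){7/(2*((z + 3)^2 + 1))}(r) 7*exp(-3*r)*sin(r)/2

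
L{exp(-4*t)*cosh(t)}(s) (s+4)/((s+4)^2 - 1)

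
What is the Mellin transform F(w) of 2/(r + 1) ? 2*pi*csc(pi*w) 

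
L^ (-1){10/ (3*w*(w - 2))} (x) 10*exp (x)*sinh (x)/3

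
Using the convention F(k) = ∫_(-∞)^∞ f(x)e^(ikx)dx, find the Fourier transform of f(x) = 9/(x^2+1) 9 * pi * exp(-Abs(k))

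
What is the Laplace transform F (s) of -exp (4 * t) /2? -1/ (2 * s - 8) 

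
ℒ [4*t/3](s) 4/(3*s^2)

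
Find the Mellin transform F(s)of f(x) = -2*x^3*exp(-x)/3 -2*gamma(s+3)/3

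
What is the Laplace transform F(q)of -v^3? -6/q^4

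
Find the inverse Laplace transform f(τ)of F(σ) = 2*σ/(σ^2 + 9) 2*cos(3*τ)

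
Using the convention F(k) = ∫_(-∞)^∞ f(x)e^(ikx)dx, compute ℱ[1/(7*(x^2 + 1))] pi*exp(-Abs(k))/7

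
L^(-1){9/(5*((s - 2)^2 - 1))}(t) 9*exp(2*t)*sinh(t)/5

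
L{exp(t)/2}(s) 1/(2*(s - 1))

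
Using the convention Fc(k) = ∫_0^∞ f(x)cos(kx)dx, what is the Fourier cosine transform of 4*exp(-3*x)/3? 4/(k^2 + 9)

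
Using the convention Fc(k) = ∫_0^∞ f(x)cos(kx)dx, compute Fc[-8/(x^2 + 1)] -4*pi*exp(-k)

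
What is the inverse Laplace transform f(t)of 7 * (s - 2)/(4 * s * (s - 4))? 7 * exp(2 * t) * cosh(2 * t)/4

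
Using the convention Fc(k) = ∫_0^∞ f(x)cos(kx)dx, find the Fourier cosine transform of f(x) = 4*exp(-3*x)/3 4/(k^2 + 9)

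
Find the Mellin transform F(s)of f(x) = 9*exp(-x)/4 9*gamma(s)/4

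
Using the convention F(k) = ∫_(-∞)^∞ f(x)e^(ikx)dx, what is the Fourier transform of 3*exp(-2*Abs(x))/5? 12/(5*(k^2 + 4))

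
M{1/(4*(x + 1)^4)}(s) gamma(s)*gamma(4 - s)/24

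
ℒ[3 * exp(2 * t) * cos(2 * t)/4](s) 3 * (s - 2)/(4 * ((s - 2)^2 + 4))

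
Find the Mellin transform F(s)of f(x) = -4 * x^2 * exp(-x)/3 -4 * gamma(s + 2)/3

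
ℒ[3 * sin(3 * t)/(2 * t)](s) 3 * atan(3/s)/2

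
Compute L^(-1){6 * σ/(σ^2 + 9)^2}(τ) τ * sin(3 * τ)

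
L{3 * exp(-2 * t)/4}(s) 3/(4 * (s + 2))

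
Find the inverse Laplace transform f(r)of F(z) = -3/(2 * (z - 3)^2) -3 * r * exp(3 * r)/2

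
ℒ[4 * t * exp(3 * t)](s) 4/(s - 3)^2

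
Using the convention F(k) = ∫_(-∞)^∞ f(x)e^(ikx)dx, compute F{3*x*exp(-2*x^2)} 3*sqrt(2)*I*sqrt(pi)*k*exp(-k^2/8)/8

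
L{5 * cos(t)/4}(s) 5 * s/(4 * (s^2 + 1))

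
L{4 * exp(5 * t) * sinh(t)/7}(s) 4/(7 * ((s - 5)^2 - 1))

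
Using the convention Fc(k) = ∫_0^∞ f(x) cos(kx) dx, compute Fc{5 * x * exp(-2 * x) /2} 5 * (4 - k^2) /(2 * (k^2 + 4) ^2) 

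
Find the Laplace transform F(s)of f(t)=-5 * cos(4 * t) -5 * s/(s^2 + 16)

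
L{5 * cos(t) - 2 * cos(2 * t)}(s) 5 * s/(s^2+1) - 2 * s/(s^2+4)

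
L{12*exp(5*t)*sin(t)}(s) 12/((s - 5)^2 + 1)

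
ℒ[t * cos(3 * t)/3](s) (s^2 - 9)/(3 * (s^2 + 9)^2)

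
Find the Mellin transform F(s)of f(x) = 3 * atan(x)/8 -3 * pi * sec(pi * s/2)/(16 * s)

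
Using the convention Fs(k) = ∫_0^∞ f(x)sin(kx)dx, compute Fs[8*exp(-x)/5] 8*k/(5*(k^2 + 1))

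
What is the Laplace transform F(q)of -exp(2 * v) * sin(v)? -1/((q - 2)^2 + 1)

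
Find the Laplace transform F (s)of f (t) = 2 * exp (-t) 2/ (s + 1)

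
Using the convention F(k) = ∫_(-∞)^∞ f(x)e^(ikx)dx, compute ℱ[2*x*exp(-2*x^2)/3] sqrt(2)*I*sqrt(pi)*k*exp(-k^2/8)/12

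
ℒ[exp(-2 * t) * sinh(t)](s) 1/((s + 2)^2 - 1)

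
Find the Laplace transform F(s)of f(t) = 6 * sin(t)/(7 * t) 6 * atan(1/s)/7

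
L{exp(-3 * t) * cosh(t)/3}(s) (s + 3)/(3 * ((s + 3)^2 - 1))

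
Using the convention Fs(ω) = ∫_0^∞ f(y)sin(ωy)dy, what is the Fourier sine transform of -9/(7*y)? -9*pi/14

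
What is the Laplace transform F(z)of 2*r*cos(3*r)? 2*(z^2 - 9)/(z^2 + 9)^2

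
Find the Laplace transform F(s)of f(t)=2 2/s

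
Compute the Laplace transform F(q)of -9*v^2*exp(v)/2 -9/(q - 1)^3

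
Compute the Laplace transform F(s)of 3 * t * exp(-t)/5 3/(5 * (s+1)^2)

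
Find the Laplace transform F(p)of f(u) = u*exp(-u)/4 1/(4*(p+1)^2)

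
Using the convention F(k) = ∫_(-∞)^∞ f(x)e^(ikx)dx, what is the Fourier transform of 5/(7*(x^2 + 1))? 5*pi*exp(-Abs(k))/7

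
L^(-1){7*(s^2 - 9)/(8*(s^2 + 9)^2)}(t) 7*t*cos(3*t)/8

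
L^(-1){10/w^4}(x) 5*x^3/3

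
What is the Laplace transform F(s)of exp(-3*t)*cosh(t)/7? (s + 3)/(7*((s + 3)^2 - 1))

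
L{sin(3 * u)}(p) 3/(p^2 + 9)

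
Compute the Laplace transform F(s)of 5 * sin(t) 5/(s^2 + 1)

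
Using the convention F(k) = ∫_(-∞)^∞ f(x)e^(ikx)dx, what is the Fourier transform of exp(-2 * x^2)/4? sqrt(2) * sqrt(pi) * exp(-k^2/8)/8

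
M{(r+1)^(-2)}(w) (-pi * w+pi)/sin(pi * w)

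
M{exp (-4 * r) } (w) gamma (w) /4^w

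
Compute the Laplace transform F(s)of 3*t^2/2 3/s^3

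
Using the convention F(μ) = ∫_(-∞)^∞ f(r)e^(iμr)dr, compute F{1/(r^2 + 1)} pi*exp(-Abs(μ))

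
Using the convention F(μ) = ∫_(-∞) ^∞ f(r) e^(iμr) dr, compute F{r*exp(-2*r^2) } sqrt(2)*I*sqrt(pi)*μ*exp(-μ^2/8) /8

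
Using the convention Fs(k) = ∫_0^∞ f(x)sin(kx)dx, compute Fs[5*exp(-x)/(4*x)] 5*atan(k)/4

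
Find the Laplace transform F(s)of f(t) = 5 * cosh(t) 5 * s/(s^2 - 1)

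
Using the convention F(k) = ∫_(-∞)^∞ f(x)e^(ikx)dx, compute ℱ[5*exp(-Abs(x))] 10/(k^2 + 1)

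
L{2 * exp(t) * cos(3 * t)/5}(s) 2 * (s - 1)/(5 * ((s - 1)^2 + 9))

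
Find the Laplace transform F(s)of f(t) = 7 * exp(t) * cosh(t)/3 7 * (s - 1)/(3 * s * (s - 2))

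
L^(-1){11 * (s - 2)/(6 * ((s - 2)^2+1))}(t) 11 * exp(2 * t) * cos(t)/6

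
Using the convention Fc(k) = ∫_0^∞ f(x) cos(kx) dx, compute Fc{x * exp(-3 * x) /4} (9 - k^2) /(4 * (k^2+9) ^2) 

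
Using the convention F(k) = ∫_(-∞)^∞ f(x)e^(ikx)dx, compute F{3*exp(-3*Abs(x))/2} 9/(k^2 + 9)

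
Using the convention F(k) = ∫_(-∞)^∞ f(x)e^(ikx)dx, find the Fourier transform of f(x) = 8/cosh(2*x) 4*pi/cosh(pi*k/4)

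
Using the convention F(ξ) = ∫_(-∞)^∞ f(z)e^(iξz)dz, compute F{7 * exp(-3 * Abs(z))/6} 7/(ξ^2+9)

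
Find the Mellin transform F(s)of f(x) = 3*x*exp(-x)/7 3*gamma(s + 1)/7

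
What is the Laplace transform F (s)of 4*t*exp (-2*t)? 4/ (s + 2)^2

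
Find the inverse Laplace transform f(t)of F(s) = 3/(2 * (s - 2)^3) 3 * t^2 * exp(2 * t)/4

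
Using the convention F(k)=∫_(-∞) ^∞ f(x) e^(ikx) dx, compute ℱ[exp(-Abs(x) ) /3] 2/(3*(k^2 + 1) ) 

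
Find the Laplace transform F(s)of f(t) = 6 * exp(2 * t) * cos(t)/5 6 * (s - 2)/(5 * ((s - 2)^2 + 1))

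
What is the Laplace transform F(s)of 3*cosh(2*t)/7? 3*s/(7*(s^2 - 4))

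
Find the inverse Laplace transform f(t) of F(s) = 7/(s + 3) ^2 7*t*exp(-3*t) 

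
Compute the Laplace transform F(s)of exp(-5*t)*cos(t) (s + 5)/((s + 5)^2 + 1)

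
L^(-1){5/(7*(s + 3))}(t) 5*exp(-3*t)/7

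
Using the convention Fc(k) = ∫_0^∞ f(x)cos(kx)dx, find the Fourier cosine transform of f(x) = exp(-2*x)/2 1/(k^2+4)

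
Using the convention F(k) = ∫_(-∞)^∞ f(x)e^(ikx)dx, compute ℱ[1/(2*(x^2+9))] pi*exp(-3*Abs(k))/6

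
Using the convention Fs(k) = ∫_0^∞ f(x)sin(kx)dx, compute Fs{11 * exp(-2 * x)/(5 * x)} 11 * atan(k/2)/5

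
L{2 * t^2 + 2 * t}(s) 4/s^3 + 2/s^2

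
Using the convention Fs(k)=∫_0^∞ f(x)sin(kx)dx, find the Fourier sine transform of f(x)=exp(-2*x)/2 k/(2*(k^2 + 4))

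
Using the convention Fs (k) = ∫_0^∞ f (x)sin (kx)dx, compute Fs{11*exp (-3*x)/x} 11*atan (k/3)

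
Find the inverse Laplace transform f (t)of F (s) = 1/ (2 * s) 1/2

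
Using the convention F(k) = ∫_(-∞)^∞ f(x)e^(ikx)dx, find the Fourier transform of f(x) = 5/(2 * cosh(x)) 5 * pi/(2 * cosh(pi * k/2))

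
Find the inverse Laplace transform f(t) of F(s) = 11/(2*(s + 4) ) 11*exp(-4*t) /2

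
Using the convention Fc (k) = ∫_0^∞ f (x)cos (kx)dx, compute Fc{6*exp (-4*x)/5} 24/ (5*(k^2 + 16))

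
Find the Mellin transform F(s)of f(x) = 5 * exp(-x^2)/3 5 * gamma(s/2)/6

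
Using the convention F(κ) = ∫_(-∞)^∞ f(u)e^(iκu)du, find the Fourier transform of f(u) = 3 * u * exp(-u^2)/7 3 * I * sqrt(pi) * κ * exp(-κ^2/4)/14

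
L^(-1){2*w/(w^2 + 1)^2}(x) x*sin(x)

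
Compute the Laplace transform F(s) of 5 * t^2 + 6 6/s + 10/s^3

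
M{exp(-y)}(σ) gamma(σ)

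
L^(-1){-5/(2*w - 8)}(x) -5*exp(4*x)/2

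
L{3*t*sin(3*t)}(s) 18*s/(s^2+9)^2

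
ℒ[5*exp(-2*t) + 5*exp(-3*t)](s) 5/(s + 2) + 5/(s + 3) 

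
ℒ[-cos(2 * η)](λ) -λ/(λ^2 + 4)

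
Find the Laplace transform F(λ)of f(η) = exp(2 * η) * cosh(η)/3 (λ - 2)/(3 * ((λ - 2)^2 - 1))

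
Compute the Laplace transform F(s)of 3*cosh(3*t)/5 3*s/(5*(s^2-9))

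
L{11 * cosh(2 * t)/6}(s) 11 * s/(6 * (s^2 - 4))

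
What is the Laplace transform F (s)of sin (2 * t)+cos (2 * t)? s/ (s^2+4)+2/ (s^2+4)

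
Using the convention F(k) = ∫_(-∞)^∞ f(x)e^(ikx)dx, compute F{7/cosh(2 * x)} 7 * pi/(2 * cosh(pi * k/4))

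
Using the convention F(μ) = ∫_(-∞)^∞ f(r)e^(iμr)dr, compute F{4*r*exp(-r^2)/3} 2*I*sqrt(pi)*μ*exp(-μ^2/4)/3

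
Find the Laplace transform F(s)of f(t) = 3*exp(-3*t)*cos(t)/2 3*(s + 3)/(2*((s + 3)^2 + 1))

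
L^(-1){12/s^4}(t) 2 * t^3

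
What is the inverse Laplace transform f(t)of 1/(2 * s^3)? t^2/4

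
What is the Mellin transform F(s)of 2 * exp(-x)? 2 * gamma(s)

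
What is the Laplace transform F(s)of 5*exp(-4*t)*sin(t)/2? 5/(2*((s + 4)^2 + 1))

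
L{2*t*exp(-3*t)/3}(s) 2/(3*(s + 3)^2)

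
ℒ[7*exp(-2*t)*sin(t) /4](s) 7/(4*((s + 2) ^2 + 1) ) 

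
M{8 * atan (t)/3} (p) -4 * pi * sec (pi * p/2)/ (3 * p)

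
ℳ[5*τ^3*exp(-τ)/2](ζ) 5*gamma(ζ+3)/2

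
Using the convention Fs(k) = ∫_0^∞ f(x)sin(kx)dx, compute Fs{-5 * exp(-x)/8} -5 * k/(8 * k^2 + 8)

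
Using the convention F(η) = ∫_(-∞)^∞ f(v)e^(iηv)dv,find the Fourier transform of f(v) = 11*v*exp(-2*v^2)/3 11*sqrt(2)*I*sqrt(pi)*η*exp(-η^2/8)/24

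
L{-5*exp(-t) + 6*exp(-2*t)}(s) 6/(s + 2) - 5/(s + 1)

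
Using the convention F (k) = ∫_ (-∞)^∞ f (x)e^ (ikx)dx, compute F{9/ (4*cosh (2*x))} 9*pi/ (8*cosh (pi*k/4))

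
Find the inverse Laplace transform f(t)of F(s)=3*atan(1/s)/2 3*sin(t)/(2*t)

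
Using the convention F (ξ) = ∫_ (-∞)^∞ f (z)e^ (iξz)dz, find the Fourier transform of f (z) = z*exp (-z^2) I*sqrt (pi)*ξ*exp (-ξ^2/4)/2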